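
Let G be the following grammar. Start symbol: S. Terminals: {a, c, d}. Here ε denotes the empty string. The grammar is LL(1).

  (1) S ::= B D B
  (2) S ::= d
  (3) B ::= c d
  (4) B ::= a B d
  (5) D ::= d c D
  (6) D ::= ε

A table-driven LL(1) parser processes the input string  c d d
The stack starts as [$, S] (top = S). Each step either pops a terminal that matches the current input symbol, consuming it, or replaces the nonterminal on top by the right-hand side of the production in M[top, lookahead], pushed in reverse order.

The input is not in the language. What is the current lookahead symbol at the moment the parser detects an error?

$

     Stack      Input    Action
  1  $ S        c d d $  expand S ::= B D B
  2  $ B D B    c d d $  expand B ::= c d
  3  $ B D d c  c d d $  match c
  4  $ B D d    d d $    match d
  5  $ B D      d $      expand D ::= d c D
  6  $ B D c d  d $      match d
  7  $ B D c    $        error: top is terminal c but lookahead is $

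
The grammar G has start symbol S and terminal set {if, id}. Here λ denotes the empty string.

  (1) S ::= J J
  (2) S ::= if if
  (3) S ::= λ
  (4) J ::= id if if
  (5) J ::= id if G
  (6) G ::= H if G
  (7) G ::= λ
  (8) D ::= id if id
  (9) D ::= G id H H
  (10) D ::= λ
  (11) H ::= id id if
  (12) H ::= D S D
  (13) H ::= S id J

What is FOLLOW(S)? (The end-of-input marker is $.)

{$, id, if}

FIRST(J): from J::=id if if we get {id}; from J::=id if G we get {id}. So FIRST(J) = {id}.
FIRST(S): from S::=J J we get {id}; from S::=if if we get {if}; from S::=λ we get {λ}. So FIRST(S) = {λ, id, if}.
FIRST(G): from G::=H if G we get {id, if}; from G::=λ we get {λ}. So FIRST(G) = {λ, id, if}.
FIRST(D): from D::=id if id we get {id}; from D::=G id H H we get {id, if}; from D::=λ we get {λ}. So FIRST(D) = {λ, id, if}.
FIRST(H): from H::=id id if we get {id}; from H::=D S D we get {λ, id, if}; from H::=S id J we get {id, if}. So FIRST(H) = {λ, id, if}.
FOLLOW(S) includes $ since S is the start symbol.
FOLLOW(S): in H::=D S D, S is followed by D with FIRST {λ, id, if}; in H::=D S D, the suffix after S is nullable, so FOLLOW(S) ⊇ FOLLOW(H) = {id, if}; in H::=S id J, S is followed by id J with FIRST {id}. Thus FOLLOW(S) = {$, id, if}.
FOLLOW(J): in S::=J J (occurrence 1), J is followed by J with FIRST {id}; in S::=J J (occurrence 2), the suffix after J is empty, so FOLLOW(J) ⊇ FOLLOW(S) = {$, id, if}; in H::=S id J, the suffix after J is empty, so FOLLOW(J) ⊇ FOLLOW(H) = {id, if}. Thus FOLLOW(J) = {$, id, if}.
FOLLOW(G): in J::=id if G, the suffix after G is empty, so FOLLOW(G) ⊇ FOLLOW(J) = {$, id, if}; in G::=H if G, the suffix after G is empty (adds nothing new); in D::=G id H H, G is followed by id H H with FIRST {id}. Thus FOLLOW(G) = {$, id, if}.
FOLLOW(D): in H::=D S D (occurrence 1), D is followed by S D with FIRST {λ, id, if}; in H::=D S D (occurrence 1), the suffix after D is nullable, so FOLLOW(D) ⊇ FOLLOW(H) = {id, if}; in H::=D S D (occurrence 2), the suffix after D is empty, so FOLLOW(D) ⊇ FOLLOW(H) = {id, if}. Thus FOLLOW(D) = {id, if}.
FOLLOW(H): in G::=H if G, H is followed by if G with FIRST {if}; in D::=G id H H (occurrence 1), H is followed by H with FIRST {λ, id, if}; in D::=G id H H (occurrence 1), the suffix after H is nullable, so FOLLOW(H) ⊇ FOLLOW(D) = {id, if}; in D::=G id H H (occurrence 2), the suffix after H is empty, so FOLLOW(H) ⊇ FOLLOW(D) = {id, if}. Thus FOLLOW(H) = {id, if}.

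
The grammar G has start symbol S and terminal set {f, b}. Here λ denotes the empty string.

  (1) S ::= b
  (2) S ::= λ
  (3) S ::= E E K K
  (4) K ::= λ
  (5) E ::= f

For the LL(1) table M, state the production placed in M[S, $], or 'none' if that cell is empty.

FIRST(K): from K::=λ we get {λ}. So FIRST(K) = {λ}.
FIRST(E): from E::=f we get {f}. So FIRST(E) = {f}.
FIRST(S): from S::=b we get {b}; from S::=λ we get {λ}; from S::=E E K K we get {f}. So FIRST(S) = {λ, b, f}.
FOLLOW(S) includes $ since S is the start symbol.
FOLLOW(S): S appears on no right-hand side. Thus FOLLOW(S) = {$}.
For S ::= b: FIRST(b) = {b}, so it goes in M[S, t] for t ∈ {b}.
For S ::= λ: FIRST(λ) = {λ}, so it goes in M[S, t] for t ∈ {}; since λ ∈ FIRST, also for every t ∈ FOLLOW(S) = {$}.
For S ::= E E K K: FIRST(E E K K) = {f}, so it goes in M[S, t] for t ∈ {f}.

S ::= λ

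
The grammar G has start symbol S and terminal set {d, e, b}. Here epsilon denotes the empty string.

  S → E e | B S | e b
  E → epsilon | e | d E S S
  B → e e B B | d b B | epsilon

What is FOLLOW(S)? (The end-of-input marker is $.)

{$, d, e}

FIRST(E): from E→epsilon we get {epsilon}; from E→e we get {e}; from E→d E S S we get {d}. So FIRST(E) = {epsilon, d, e}.
FIRST(B): from B→e e B B we get {e}; from B→d b B we get {d}; from B→epsilon we get {epsilon}. So FIRST(B) = {epsilon, d, e}.
FIRST(S): from S→E e we get {d, e}; from S→B S we get {d, e}; from S→e b we get {e}. So FIRST(S) = {d, e}.
FOLLOW(S) includes $ since S is the start symbol.
FOLLOW(E): in S→E e, E is followed by e with FIRST {e}; in E→d E S S, E is followed by S S with FIRST {d, e}. Thus FOLLOW(E) = {d, e}.
FOLLOW(S): in S→B S, the suffix after S is empty (adds nothing new); in E→d E S S (occurrence 1), S is followed by S with FIRST {d, e}; in E→d E S S (occurrence 2), the suffix after S is empty, so FOLLOW(S) ⊇ FOLLOW(E) = {d, e}. Thus FOLLOW(S) = {$, d, e}.
FOLLOW(B): in S→B S, B is followed by S with FIRST {d, e}; in B→e e B B (occurrence 1), B is followed by B with FIRST {epsilon, d, e}; in B→e e B B (occurrence 1), the suffix after B is nullable (adds nothing new); in B→e e B B (occurrence 2), the suffix after B is empty (adds nothing new); in B→d b B, the suffix after B is empty (adds nothing new). Thus FOLLOW(B) = {d, e}.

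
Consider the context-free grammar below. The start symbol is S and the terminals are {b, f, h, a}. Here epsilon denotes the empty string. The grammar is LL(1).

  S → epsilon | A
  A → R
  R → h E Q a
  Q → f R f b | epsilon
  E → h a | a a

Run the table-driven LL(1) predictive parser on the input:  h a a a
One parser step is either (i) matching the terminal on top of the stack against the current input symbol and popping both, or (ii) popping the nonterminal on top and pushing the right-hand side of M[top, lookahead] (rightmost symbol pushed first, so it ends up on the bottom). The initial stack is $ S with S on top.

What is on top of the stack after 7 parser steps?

step 1: stack=$ S  input=h a a a $  — expand S → A
step 2: stack=$ A  input=h a a a $  — expand A → R
step 3: stack=$ R  input=h a a a $  — expand R → h E Q a
step 4: stack=$ a Q E h  input=h a a a $  — match h
step 5: stack=$ a Q E  input=a a a $  — expand E → a a
step 6: stack=$ a Q a a  input=a a a $  — match a
step 7: stack=$ a Q a  input=a a $  — match a
Stack after step 7: $ a Q (top = Q).

Q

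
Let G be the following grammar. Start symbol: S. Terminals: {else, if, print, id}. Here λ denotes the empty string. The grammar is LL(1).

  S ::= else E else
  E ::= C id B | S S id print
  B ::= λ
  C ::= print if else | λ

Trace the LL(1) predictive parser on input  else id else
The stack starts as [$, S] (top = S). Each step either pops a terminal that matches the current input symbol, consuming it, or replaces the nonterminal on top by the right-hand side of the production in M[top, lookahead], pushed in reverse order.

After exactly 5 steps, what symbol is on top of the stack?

step 1: stack=$ S  input=else id else $  — expand S ::= else E else
step 2: stack=$ else E else  input=else id else $  — match else
step 3: stack=$ else E  input=id else $  — expand E ::= C id B
step 4: stack=$ else B id C  input=id else $  — expand C ::= λ
step 5: stack=$ else B id  input=id else $  — match id
Stack after step 5: $ else B (top = B).

B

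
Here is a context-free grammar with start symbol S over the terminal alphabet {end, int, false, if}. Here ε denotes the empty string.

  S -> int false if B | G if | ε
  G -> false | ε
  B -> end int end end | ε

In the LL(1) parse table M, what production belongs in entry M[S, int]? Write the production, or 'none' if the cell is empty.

FIRST(G): from G->false we get {false}; from G->ε we get {ε}. So FIRST(G) = {ε, false}.
FIRST(B): from B->end int end end we get {end}; from B->ε we get {ε}. So FIRST(B) = {ε, end}.
FIRST(S): from S->int false if B we get {int}; from S->G if we get {false, if}; from S->ε we get {ε}. So FIRST(S) = {ε, false, if, int}.
FOLLOW(S) includes $ since S is the start symbol.
FOLLOW(S): S appears on no right-hand side. Thus FOLLOW(S) = {$}.
For S -> int false if B: FIRST(int false if B) = {int}, so it goes in M[S, t] for t ∈ {int}.
For S -> G if: FIRST(G if) = {false, if}, so it goes in M[S, t] for t ∈ {false, if}.
For S -> ε: FIRST(ε) = {ε}, so it goes in M[S, t] for t ∈ {}; since ε ∈ FIRST, also for every t ∈ FOLLOW(S) = {$}.

S -> int false if B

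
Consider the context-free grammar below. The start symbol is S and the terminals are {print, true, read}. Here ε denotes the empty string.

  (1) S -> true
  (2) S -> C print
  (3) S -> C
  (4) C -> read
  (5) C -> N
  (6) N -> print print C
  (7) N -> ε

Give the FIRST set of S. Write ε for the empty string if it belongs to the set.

{ε, print, read, true}

FIRST(N) = {ε, print}
FIRST(C) = {ε, print, read}  (via N)
FIRST(S) = {ε, print, read, true}  (via C print, C)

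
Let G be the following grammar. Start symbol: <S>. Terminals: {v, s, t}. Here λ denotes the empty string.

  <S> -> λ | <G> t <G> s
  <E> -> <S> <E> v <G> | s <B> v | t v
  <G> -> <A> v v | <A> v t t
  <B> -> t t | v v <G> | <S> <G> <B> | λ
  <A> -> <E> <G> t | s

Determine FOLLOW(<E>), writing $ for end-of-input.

{s, t, v}

FIRST(<S>): from <S>->λ we get {λ}; from <S>-><G> t <G> s we get {s, t}. So FIRST(<S>) = {λ, s, t}.
FIRST(<E>): from <E>-><S> <E> v <G> we get {s, t}; from <E>->s <B> v we get {s}; from <E>->t v we get {t}. So FIRST(<E>) = {s, t}.
FIRST(<A>): from <A>-><E> <G> t we get {s, t}; from <A>->s we get {s}. So FIRST(<A>) = {s, t}.
FIRST(<G>): from <G>-><A> v v we get {s, t}; from <G>-><A> v t t we get {s, t}. So FIRST(<G>) = {s, t}.
FIRST(<B>): from <B>->t t we get {t}; from <B>->v v <G> we get {v}; from <B>-><S> <G> <B> we get {s, t}; from <B>->λ we get {λ}. So FIRST(<B>) = {λ, s, t, v}.
FOLLOW(<S>) includes $ since <S> is the start symbol.
FOLLOW(<S>): in <E>-><S> <E> v <G>, <S> is followed by <E> v <G> with FIRST {s, t}; in <B>-><S> <G> <B>, <S> is followed by <G> <B> with FIRST {s, t}. Thus FOLLOW(<S>) = {$, s, t}.
FOLLOW(<E>): in <E>-><S> <E> v <G>, <E> is followed by v <G> with FIRST {v}; in <A>-><E> <G> t, <E> is followed by <G> t with FIRST {s, t}. Thus FOLLOW(<E>) = {s, t, v}.
FOLLOW(<B>): in <E>->s <B> v, <B> is followed by v with FIRST {v}; in <B>-><S> <G> <B>, the suffix after <B> is empty (adds nothing new). Thus FOLLOW(<B>) = {v}.
FOLLOW(<G>): in <S>-><G> t <G> s (occurrence 1), <G> is followed by t <G> s with FIRST {t}; in <S>-><G> t <G> s (occurrence 2), <G> is followed by s with FIRST {s}; in <E>-><S> <E> v <G>, the suffix after <G> is empty, so FOLLOW(<G>) ⊇ FOLLOW(<E>) = {s, t, v}; in <B>->v v <G>, the suffix after <G> is empty, so FOLLOW(<G>) ⊇ FOLLOW(<B>) = {v}; in <B>-><S> <G> <B>, <G> is followed by <B> with FIRST {λ, s, t, v}; in <B>-><S> <G> <B>, the suffix after <G> is nullable, so FOLLOW(<G>) ⊇ FOLLOW(<B>) = {v}; in <A>-><E> <G> t, <G> is followed by t with FIRST {t}. Thus FOLLOW(<G>) = {s, t, v}.
FOLLOW(<A>): in <G>-><A> v v, <A> is followed by v v with FIRST {v}; in <G>-><A> v t t, <A> is followed by v t t with FIRST {v}. Thus FOLLOW(<A>) = {v}.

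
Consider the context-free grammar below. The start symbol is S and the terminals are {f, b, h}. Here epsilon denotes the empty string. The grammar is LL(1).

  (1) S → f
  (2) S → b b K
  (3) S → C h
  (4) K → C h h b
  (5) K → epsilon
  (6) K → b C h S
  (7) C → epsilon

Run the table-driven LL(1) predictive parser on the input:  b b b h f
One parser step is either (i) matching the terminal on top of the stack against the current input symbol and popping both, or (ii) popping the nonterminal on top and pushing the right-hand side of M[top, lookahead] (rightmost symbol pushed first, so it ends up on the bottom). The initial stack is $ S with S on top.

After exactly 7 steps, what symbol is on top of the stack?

step 1: stack=$ S  input=b b b h f $  — expand S → b b K
step 2: stack=$ K b b  input=b b b h f $  — match b
step 3: stack=$ K b  input=b b h f $  — match b
step 4: stack=$ K  input=b h f $  — expand K → b C h S
step 5: stack=$ S h C b  input=b h f $  — match b
step 6: stack=$ S h C  input=h f $  — expand C → epsilon
step 7: stack=$ S h  input=h f $  — match h
Stack after step 7: $ S (top = S).

S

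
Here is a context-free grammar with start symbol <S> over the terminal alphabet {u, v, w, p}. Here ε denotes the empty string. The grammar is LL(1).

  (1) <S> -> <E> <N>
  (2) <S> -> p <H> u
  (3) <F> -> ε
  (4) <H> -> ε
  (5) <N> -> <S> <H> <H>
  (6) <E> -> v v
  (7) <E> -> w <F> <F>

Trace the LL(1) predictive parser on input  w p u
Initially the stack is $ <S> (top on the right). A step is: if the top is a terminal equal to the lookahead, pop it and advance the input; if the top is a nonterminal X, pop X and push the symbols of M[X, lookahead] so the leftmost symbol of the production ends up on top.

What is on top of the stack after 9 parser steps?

step 1: stack=$ <S>  input=w p u $  — expand <S> -> <E> <N>
step 2: stack=$ <N> <E>  input=w p u $  — expand <E> -> w <F> <F>
step 3: stack=$ <N> <F> <F> w  input=w p u $  — match w
step 4: stack=$ <N> <F> <F>  input=p u $  — expand <F> -> ε
step 5: stack=$ <N> <F>  input=p u $  — expand <F> -> ε
step 6: stack=$ <N>  input=p u $  — expand <N> -> <S> <H> <H>
step 7: stack=$ <H> <H> <S>  input=p u $  — expand <S> -> p <H> u
step 8: stack=$ <H> <H> u <H> p  input=p u $  — match p
step 9: stack=$ <H> <H> u <H>  input=u $  — expand <H> -> ε
Stack after step 9: $ <H> <H> u (top = u).

u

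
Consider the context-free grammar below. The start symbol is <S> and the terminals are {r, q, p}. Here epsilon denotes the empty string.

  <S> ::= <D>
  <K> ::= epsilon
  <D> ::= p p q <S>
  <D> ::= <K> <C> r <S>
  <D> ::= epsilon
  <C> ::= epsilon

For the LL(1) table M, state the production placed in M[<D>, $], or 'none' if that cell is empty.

<D> ::= epsilon

FIRST(<K>) = {epsilon}
FIRST(<C>) = {epsilon}
FIRST(<D>) = {epsilon, p, r}  (via <K> <C> r <S>)
FIRST(<S>) = {epsilon, p, r}  (via <D>)
FOLLOW(<S>) includes $ since <S> is the start symbol.
FOLLOW(<S>): in <D>::=p p q <S>, the suffix after <S> is empty, so FOLLOW(<S>) ⊇ FOLLOW(<D>) = {$}; in <D>::=<K> <C> r <S>, the suffix after <S> is empty, so FOLLOW(<S>) ⊇ FOLLOW(<D>) = {$}. Thus FOLLOW(<S>) = {$}.
FOLLOW(<D>): in <S>::=<D>, the suffix after <D> is empty, so FOLLOW(<D>) ⊇ FOLLOW(<S>) = {$}. Thus FOLLOW(<D>) = {$}.
For <D> ::= p p q <S>: FIRST(p p q <S>) = {p}, so it goes in M[<D>, t] for t ∈ {p}.
For <D> ::= <K> <C> r <S>: FIRST(<K> <C> r <S>) = {r}, so it goes in M[<D>, t] for t ∈ {r}.
For <D> ::= epsilon: FIRST(epsilon) = {epsilon}, so it goes in M[<D>, t] for t ∈ {}; since epsilon ∈ FIRST, also for every t ∈ FOLLOW(<D>) = {$}.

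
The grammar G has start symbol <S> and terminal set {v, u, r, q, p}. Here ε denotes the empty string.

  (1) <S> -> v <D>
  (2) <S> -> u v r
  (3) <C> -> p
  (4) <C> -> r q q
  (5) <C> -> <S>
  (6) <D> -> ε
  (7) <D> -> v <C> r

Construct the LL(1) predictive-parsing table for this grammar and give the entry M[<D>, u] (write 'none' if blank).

FIRST(<S>) = {u, v}
FIRST(<D>) = {ε, v}
FIRST(<C>) = {p, r, u, v}  (via <S>)
FOLLOW(<S>) includes $ since <S> is the start symbol.
FOLLOW(<S>): in <C>-><S>, the suffix after <S> is empty, so FOLLOW(<S>) ⊇ FOLLOW(<C>) = {r}. Thus FOLLOW(<S>) = {$, r}.
FOLLOW(<D>): in <S>->v <D>, the suffix after <D> is empty, so FOLLOW(<D>) ⊇ FOLLOW(<S>) = {$, r}. Thus FOLLOW(<D>) = {$, r}.
For <D> -> ε: FIRST(ε) = {ε}, so it goes in M[<D>, t] for t ∈ {}; since ε ∈ FIRST, also for every t ∈ FOLLOW(<D>) = {$, r}.
For <D> -> v <C> r: FIRST(v <C> r) = {v}, so it goes in M[<D>, t] for t ∈ {v}.
None of these place a production in M[<D>, u].

none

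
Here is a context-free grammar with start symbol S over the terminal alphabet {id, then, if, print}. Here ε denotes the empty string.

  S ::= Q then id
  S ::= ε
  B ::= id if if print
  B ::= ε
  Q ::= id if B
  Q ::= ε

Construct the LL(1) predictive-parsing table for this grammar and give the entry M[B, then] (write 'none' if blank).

FIRST(B): from B::=id if if print we get {id}; from B::=ε we get {ε}. So FIRST(B) = {ε, id}.
FIRST(Q): from Q::=id if B we get {id}; from Q::=ε we get {ε}. So FIRST(Q) = {ε, id}.
FIRST(S): from S::=Q then id we get {id, then}; from S::=ε we get {ε}. So FIRST(S) = {ε, id, then}.
FOLLOW(S) includes $ since S is the start symbol.
FOLLOW(Q): in S::=Q then id, Q is followed by then id with FIRST {then}. Thus FOLLOW(Q) = {then}.
FOLLOW(B): in Q::=id if B, the suffix after B is empty, so FOLLOW(B) ⊇ FOLLOW(Q) = {then}. Thus FOLLOW(B) = {then}.
For B ::= id if if print: FIRST(id if if print) = {id}, so it goes in M[B, t] for t ∈ {id}.
For B ::= ε: FIRST(ε) = {ε}, so it goes in M[B, t] for t ∈ {}; since ε ∈ FIRST, also for every t ∈ FOLLOW(B) = {then}.

B ::= ε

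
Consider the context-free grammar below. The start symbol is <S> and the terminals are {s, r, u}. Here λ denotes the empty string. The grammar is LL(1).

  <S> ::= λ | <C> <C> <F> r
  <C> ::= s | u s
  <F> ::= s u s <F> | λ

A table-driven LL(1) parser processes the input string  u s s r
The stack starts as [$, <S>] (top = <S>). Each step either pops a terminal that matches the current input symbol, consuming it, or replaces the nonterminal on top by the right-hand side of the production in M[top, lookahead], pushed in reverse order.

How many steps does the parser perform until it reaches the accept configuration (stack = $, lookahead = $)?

     Stack            Input      Action
  1  $ <S>            u s s r $  expand <S> ::= <C> <C> <F> r
  2  $ r <F> <C> <C>  u s s r $  expand <C> ::= u s
  3  $ r <F> <C> s u  u s s r $  match u
  4  $ r <F> <C> s    s s r $    match s
  5  $ r <F> <C>      s r $      expand <C> ::= s
  6  $ r <F> s        s r $      match s
  7  $ r <F>          r $        expand <F> ::= λ
  8  $ r              r $        match r
Accept reached after 8 steps.

8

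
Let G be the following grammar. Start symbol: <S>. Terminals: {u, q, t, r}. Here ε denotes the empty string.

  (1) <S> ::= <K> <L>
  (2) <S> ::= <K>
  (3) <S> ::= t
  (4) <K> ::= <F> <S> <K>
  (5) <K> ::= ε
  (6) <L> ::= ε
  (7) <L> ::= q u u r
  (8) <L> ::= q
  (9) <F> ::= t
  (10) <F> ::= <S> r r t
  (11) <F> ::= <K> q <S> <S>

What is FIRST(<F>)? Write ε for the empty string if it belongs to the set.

FIRST(<L>) = {ε, q}
FIRST(<S>) = {ε, q, r, t}  (via <K> <L>, <K>)
FIRST(<K>) = {ε, q, r, t}  (via <F> <S> <K>)
FIRST(<F>) = {q, r, t}  (via <S> r r t, <K> q <S> <S>)

{q, r, t}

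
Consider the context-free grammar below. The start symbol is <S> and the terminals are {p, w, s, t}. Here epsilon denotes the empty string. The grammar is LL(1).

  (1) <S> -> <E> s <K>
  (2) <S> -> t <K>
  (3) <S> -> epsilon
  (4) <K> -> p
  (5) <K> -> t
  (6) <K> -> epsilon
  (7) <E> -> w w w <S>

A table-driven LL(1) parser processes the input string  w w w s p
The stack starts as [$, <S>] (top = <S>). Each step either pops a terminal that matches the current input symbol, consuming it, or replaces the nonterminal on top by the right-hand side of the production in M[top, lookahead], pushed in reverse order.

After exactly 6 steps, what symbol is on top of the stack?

s

     Stack              Input        Action
  1  $ <S>              w w w s p $  expand <S> -> <E> s <K>
  2  $ <K> s <E>        w w w s p $  expand <E> -> w w w <S>
  3  $ <K> s <S> w w w  w w w s p $  match w
  4  $ <K> s <S> w w    w w s p $    match w
  5  $ <K> s <S> w      w s p $      match w
  6  $ <K> s <S>        s p $        expand <S> -> epsilon
Stack after step 6: $ <K> s (top = s).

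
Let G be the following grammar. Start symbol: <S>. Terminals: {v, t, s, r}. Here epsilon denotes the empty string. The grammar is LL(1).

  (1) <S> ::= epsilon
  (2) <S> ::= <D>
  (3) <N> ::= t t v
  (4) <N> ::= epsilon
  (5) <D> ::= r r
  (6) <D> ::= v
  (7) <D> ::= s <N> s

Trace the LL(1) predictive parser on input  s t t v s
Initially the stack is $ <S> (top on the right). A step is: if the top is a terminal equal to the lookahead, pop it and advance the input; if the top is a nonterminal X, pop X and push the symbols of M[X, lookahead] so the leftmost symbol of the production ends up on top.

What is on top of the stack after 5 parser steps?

t

     Stack      Input        Action
  1  $ <S>      s t t v s $  expand <S> ::= <D>
  2  $ <D>      s t t v s $  expand <D> ::= s <N> s
  3  $ s <N> s  s t t v s $  match s
  4  $ s <N>    t t v s $    expand <N> ::= t t v
  5  $ s v t t  t t v s $    match t
Stack after step 5: $ s v t (top = t).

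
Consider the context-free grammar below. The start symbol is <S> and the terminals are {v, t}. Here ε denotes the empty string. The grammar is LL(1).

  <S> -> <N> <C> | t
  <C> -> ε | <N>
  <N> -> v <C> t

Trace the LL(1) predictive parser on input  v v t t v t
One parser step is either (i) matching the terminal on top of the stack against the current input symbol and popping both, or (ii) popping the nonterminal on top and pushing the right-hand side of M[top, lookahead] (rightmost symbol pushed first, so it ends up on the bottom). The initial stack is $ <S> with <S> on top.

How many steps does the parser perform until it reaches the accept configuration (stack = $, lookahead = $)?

14

step 1: stack=$ <S>  input=v v t t v t $  — expand <S> -> <N> <C>
step 2: stack=$ <C> <N>  input=v v t t v t $  — expand <N> -> v <C> t
step 3: stack=$ <C> t <C> v  input=v v t t v t $  — match v
step 4: stack=$ <C> t <C>  input=v t t v t $  — expand <C> -> <N>
step 5: stack=$ <C> t <N>  input=v t t v t $  — expand <N> -> v <C> t
step 6: stack=$ <C> t t <C> v  input=v t t v t $  — match v
step 7: stack=$ <C> t t <C>  input=t t v t $  — expand <C> -> ε
step 8: stack=$ <C> t t  input=t t v t $  — match t
step 9: stack=$ <C> t  input=t v t $  — match t
step 10: stack=$ <C>  input=v t $  — expand <C> -> <N>
step 11: stack=$ <N>  input=v t $  — expand <N> -> v <C> t
step 12: stack=$ t <C> v  input=v t $  — match v
step 13: stack=$ t <C>  input=t $  — expand <C> -> ε
step 14: stack=$ t  input=t $  — match t
Accept reached after 14 steps.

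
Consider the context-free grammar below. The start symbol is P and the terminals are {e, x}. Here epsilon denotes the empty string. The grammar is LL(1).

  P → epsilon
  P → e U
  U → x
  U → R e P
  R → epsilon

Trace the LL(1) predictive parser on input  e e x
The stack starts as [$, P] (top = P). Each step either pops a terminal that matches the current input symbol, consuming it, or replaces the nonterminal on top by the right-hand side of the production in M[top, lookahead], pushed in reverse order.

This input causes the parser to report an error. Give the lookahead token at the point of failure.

     Stack    Input    Action
  1  $ P      e e x $  expand P → e U
  2  $ U e    e e x $  match e
  3  $ U      e x $    expand U → R e P
  4  $ P e R  e x $    expand R → epsilon
  5  $ P e    e x $    match e
  6  $ P      x $      error: M[P, x] is empty

x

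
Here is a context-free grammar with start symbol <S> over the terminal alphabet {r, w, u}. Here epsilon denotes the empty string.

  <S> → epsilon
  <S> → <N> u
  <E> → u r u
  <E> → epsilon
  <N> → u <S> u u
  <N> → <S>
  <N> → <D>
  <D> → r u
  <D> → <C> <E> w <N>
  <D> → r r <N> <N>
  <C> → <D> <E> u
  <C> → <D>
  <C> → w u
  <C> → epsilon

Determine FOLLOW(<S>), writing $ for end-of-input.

{$, r, u, w}

FIRST(<E>) = {epsilon, u}
FIRST(<S>) = {epsilon, r, u, w}  (via <N> u)
FIRST(<N>) = {epsilon, r, u, w}  (via <S>, <D>)
FIRST(<D>) = {r, u, w}  (via <C> <E> w <N>)
FIRST(<C>) = {epsilon, r, u, w}  (via <D> <E> u, <D>)
FOLLOW(<S>) includes $ since <S> is the start symbol.
FOLLOW(<E>): in <D>→<C> <E> w <N>, <E> is followed by w <N> with FIRST {w}; in <C>→<D> <E> u, <E> is followed by u with FIRST {u}. Thus FOLLOW(<E>) = {u, w}.
FOLLOW(<C>): in <D>→<C> <E> w <N>, <C> is followed by <E> w <N> with FIRST {u, w}. Thus FOLLOW(<C>) = {u, w}.
FOLLOW(<S>): in <N>→u <S> u u, <S> is followed by u u with FIRST {u}; in <N>→<S>, the suffix after <S> is empty, so FOLLOW(<S>) ⊇ FOLLOW(<N>) = {r, u, w}. Thus FOLLOW(<S>) = {$, r, u, w}.
FOLLOW(<N>): in <S>→<N> u, <N> is followed by u with FIRST {u}; in <D>→<C> <E> w <N>, the suffix after <N> is empty, so FOLLOW(<N>) ⊇ FOLLOW(<D>) = {r, u, w}; in <D>→r r <N> <N> (occurrence 1), <N> is followed by <N> with FIRST {epsilon, r, u, w}; in <D>→r r <N> <N> (occurrence 1), the suffix after <N> is nullable, so FOLLOW(<N>) ⊇ FOLLOW(<D>) = {r, u, w}; in <D>→r r <N> <N> (occurrence 2), the suffix after <N> is empty, so FOLLOW(<N>) ⊇ FOLLOW(<D>) = {r, u, w}. Thus FOLLOW(<N>) = {r, u, w}.
FOLLOW(<D>): in <N>→<D>, the suffix after <D> is empty, so FOLLOW(<D>) ⊇ FOLLOW(<N>) = {r, u, w}; in <C>→<D> <E> u, <D> is followed by <E> u with FIRST {u}; in <C>→<D>, the suffix after <D> is empty, so FOLLOW(<D>) ⊇ FOLLOW(<C>) = {u, w}. Thus FOLLOW(<D>) = {r, u, w}.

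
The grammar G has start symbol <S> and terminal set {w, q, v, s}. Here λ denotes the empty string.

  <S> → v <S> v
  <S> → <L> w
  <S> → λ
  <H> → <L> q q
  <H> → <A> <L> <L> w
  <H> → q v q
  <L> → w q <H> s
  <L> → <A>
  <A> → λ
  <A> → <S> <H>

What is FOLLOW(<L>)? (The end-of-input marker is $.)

{q, v, w}

FIRST(<S>): from <S>→v <S> v we get {v}; from <S>→<L> w we get {q, v, w}; from <S>→λ we get {λ}. So FIRST(<S>) = {λ, q, v, w}.
FIRST(<H>): from <H>→<L> q q we get {q, v, w}; from <H>→<A> <L> <L> w we get {q, v, w}; from <H>→q v q we get {q}. So FIRST(<H>) = {q, v, w}.
FIRST(<A>): from <A>→λ we get {λ}; from <A>→<S> <H> we get {q, v, w}. So FIRST(<A>) = {λ, q, v, w}.
FIRST(<L>): from <L>→w q <H> s we get {w}; from <L>→<A> we get {λ, q, v, w}. So FIRST(<L>) = {λ, q, v, w}.
FOLLOW(<S>) includes $ since <S> is the start symbol.
FOLLOW(<S>): in <S>→v <S> v, <S> is followed by v with FIRST {v}; in <A>→<S> <H>, <S> is followed by <H> with FIRST {q, v, w}. Thus FOLLOW(<S>) = {$, q, v, w}.
FOLLOW(<L>): in <S>→<L> w, <L> is followed by w with FIRST {w}; in <H>→<L> q q, <L> is followed by q q with FIRST {q}; in <H>→<A> <L> <L> w (occurrence 1), <L> is followed by <L> w with FIRST {q, v, w}; in <H>→<A> <L> <L> w (occurrence 2), <L> is followed by w with FIRST {w}. Thus FOLLOW(<L>) = {q, v, w}.
FOLLOW(<A>): in <H>→<A> <L> <L> w, <A> is followed by <L> <L> w with FIRST {q, v, w}; in <L>→<A>, the suffix after <A> is empty, so FOLLOW(<A>) ⊇ FOLLOW(<L>) = {q, v, w}. Thus FOLLOW(<A>) = {q, v, w}.
FOLLOW(<H>): in <L>→w q <H> s, <H> is followed by s with FIRST {s}; in <A>→<S> <H>, the suffix after <H> is empty, so FOLLOW(<H>) ⊇ FOLLOW(<A>) = {q, v, w}. Thus FOLLOW(<H>) = {q, s, v, w}.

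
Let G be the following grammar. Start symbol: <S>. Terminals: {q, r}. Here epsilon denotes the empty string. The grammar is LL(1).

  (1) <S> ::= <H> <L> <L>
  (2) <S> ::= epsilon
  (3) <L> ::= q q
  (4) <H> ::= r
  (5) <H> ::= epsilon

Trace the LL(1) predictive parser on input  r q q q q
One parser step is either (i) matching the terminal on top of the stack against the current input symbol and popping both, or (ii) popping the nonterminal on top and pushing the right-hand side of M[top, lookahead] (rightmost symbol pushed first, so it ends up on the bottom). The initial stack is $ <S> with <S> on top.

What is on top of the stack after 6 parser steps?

step 1: stack=$ <S>  input=r q q q q $  — expand <S> ::= <H> <L> <L>
step 2: stack=$ <L> <L> <H>  input=r q q q q $  — expand <H> ::= r
step 3: stack=$ <L> <L> r  input=r q q q q $  — match r
step 4: stack=$ <L> <L>  input=q q q q $  — expand <L> ::= q q
step 5: stack=$ <L> q q  input=q q q q $  — match q
step 6: stack=$ <L> q  input=q q q $  — match q
Stack after step 6: $ <L> (top = <L>).

<L>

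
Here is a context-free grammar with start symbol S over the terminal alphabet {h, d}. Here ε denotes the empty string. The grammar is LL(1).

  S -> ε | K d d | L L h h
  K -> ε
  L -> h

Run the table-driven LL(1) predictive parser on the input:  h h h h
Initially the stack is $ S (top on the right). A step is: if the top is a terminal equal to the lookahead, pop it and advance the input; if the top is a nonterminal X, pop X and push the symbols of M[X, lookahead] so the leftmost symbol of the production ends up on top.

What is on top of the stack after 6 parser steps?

step 1: stack=$ S  input=h h h h $  — expand S -> L L h h
step 2: stack=$ h h L L  input=h h h h $  — expand L -> h
step 3: stack=$ h h L h  input=h h h h $  — match h
step 4: stack=$ h h L  input=h h h $  — expand L -> h
step 5: stack=$ h h h  input=h h h $  — match h
step 6: stack=$ h h  input=h h $  — match h
Stack after step 6: $ h (top = h).

h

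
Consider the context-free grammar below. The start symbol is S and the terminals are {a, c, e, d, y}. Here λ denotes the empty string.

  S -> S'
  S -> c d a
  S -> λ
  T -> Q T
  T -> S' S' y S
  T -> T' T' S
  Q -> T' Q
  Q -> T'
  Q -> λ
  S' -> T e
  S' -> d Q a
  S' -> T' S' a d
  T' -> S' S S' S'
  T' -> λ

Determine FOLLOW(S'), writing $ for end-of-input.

FIRST(S): from S->S' we get {c, d, e}; from S->c d a we get {c}; from S->λ we get {λ}. So FIRST(S) = {λ, c, d, e}.
FIRST(T): from T->Q T we get {λ, c, d, e}; from T->S' S' y S we get {c, d, e}; from T->T' T' S we get {λ, c, d, e}. So FIRST(T) = {λ, c, d, e}.
FIRST(Q): from Q->T' Q we get {λ, c, d, e}; from Q->T' we get {λ, c, d, e}; from Q->λ we get {λ}. So FIRST(Q) = {λ, c, d, e}.
FIRST(S'): from S'->T e we get {c, d, e}; from S'->d Q a we get {d}; from S'->T' S' a d we get {c, d, e}. So FIRST(S') = {c, d, e}.
FIRST(T'): from T'->S' S S' S' we get {c, d, e}; from T'->λ we get {λ}. So FIRST(T') = {λ, c, d, e}.
FOLLOW(S) includes $ since S is the start symbol.
FOLLOW(T): in T->Q T, the suffix after T is empty (adds nothing new); in S'->T e, T is followed by e with FIRST {e}. Thus FOLLOW(T) = {e}.
FOLLOW(S): in T->S' S' y S, the suffix after S is empty, so FOLLOW(S) ⊇ FOLLOW(T) = {e}; in T->T' T' S, the suffix after S is empty, so FOLLOW(S) ⊇ FOLLOW(T) = {e}; in T'->S' S S' S', S is followed by S' S' with FIRST {c, d, e}. Thus FOLLOW(S) = {$, c, d, e}.
FOLLOW(Q): in T->Q T, Q is followed by T with FIRST {λ, c, d, e}; in T->Q T, the suffix after Q is nullable, so FOLLOW(Q) ⊇ FOLLOW(T) = {e}; in Q->T' Q, the suffix after Q is empty (adds nothing new); in S'->d Q a, Q is followed by a with FIRST {a}. Thus FOLLOW(Q) = {a, c, d, e}.
FOLLOW(T'): in T->T' T' S (occurrence 1), T' is followed by T' S with FIRST {λ, c, d, e}; in T->T' T' S (occurrence 1), the suffix after T' is nullable, so FOLLOW(T') ⊇ FOLLOW(T) = {e}; in T->T' T' S (occurrence 2), T' is followed by S with FIRST {λ, c, d, e}; in T->T' T' S (occurrence 2), the suffix after T' is nullable, so FOLLOW(T') ⊇ FOLLOW(T) = {e}; in Q->T' Q, T' is followed by Q with FIRST {λ, c, d, e}; in Q->T' Q, the suffix after T' is nullable, so FOLLOW(T') ⊇ FOLLOW(Q) = {a, c, d, e}; in Q->T', the suffix after T' is empty, so FOLLOW(T') ⊇ FOLLOW(Q) = {a, c, d, e}; in S'->T' S' a d, T' is followed by S' a d with FIRST {c, d, e}. Thus FOLLOW(T') = {a, c, d, e}.
FOLLOW(S'): in S->S', the suffix after S' is empty, so FOLLOW(S') ⊇ FOLLOW(S) = {$, c, d, e}; in T->S' S' y S (occurrence 1), S' is followed by S' y S with FIRST {c, d, e}; in T->S' S' y S (occurrence 2), S' is followed by y S with FIRST {y}; in S'->T' S' a d, S' is followed by a d with FIRST {a}; in T'->S' S S' S' (occurrence 1), S' is followed by S S' S' with FIRST {c, d, e}; in T'->S' S S' S' (occurrence 2), S' is followed by S' with FIRST {c, d, e}; in T'->S' S S' S' (occurrence 3), the suffix after S' is empty, so FOLLOW(S') ⊇ FOLLOW(T') = {a, c, d, e}. Thus FOLLOW(S') = {$, a, c, d, e, y}.

{$, a, c, d, e, y}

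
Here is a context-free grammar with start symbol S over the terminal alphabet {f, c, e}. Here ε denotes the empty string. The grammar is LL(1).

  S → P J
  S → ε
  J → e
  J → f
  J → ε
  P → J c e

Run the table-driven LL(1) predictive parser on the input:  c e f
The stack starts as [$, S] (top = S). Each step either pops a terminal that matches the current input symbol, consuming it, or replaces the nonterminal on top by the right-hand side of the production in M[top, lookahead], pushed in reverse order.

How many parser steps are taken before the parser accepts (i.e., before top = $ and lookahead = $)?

     Stack      Input    Action
  1  $ S        c e f $  expand S → P J
  2  $ J P      c e f $  expand P → J c e
  3  $ J e c J  c e f $  expand J → ε
  4  $ J e c    c e f $  match c
  5  $ J e      e f $    match e
  6  $ J        f $      expand J → f
  7  $ f        f $      match f
Accept reached after 7 steps.

7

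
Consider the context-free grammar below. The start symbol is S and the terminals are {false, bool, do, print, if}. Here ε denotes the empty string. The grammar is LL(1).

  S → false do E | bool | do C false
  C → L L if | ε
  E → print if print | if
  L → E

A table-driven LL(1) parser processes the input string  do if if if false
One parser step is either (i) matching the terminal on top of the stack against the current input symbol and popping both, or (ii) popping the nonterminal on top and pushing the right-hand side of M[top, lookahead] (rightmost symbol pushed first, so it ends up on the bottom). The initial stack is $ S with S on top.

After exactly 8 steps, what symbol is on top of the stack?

     Stack            Input                Action
  1  $ S              do if if if false $  expand S → do C false
  2  $ false C do     do if if if false $  match do
  3  $ false C        if if if false $     expand C → L L if
  4  $ false if L L   if if if false $     expand L → E
  5  $ false if L E   if if if false $     expand E → if
  6  $ false if L if  if if if false $     match if
  7  $ false if L     if if false $        expand L → E
  8  $ false if E     if if false $        expand E → if
Stack after step 8: $ false if if (top = if).

if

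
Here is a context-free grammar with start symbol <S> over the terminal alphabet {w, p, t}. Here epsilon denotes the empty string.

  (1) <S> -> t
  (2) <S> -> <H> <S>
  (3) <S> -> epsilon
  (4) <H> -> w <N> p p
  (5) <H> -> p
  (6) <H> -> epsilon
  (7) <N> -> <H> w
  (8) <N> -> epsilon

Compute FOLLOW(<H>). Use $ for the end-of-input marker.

FIRST(<H>) = {epsilon, p, w}
FIRST(<S>) = {epsilon, p, t, w}  (via <H> <S>)
FIRST(<N>) = {epsilon, p, w}  (via <H> w)
FOLLOW(<S>) includes $ since <S> is the start symbol.
FOLLOW(<S>): in <S>-><H> <S>, the suffix after <S> is empty (adds nothing new). Thus FOLLOW(<S>) = {$}.
FOLLOW(<H>): in <S>-><H> <S>, <H> is followed by <S> with FIRST {epsilon, p, t, w}; in <S>-><H> <S>, the suffix after <H> is nullable, so FOLLOW(<H>) ⊇ FOLLOW(<S>) = {$}; in <N>-><H> w, <H> is followed by w with FIRST {w}. Thus FOLLOW(<H>) = {$, p, t, w}.
FOLLOW(<N>): in <H>->w <N> p p, <N> is followed by p p with FIRST {p}. Thus FOLLOW(<N>) = {p}.

{$, p, t, w}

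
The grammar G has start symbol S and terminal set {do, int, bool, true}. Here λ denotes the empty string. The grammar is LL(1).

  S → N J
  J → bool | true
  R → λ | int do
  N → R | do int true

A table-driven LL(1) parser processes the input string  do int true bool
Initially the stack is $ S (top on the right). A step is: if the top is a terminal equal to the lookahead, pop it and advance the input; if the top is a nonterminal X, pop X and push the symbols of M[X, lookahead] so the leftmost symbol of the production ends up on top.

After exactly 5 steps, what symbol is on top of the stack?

step 1: stack=$ S  input=do int true bool $  — expand S → N J
step 2: stack=$ J N  input=do int true bool $  — expand N → do int true
step 3: stack=$ J true int do  input=do int true bool $  — match do
step 4: stack=$ J true int  input=int true bool $  — match int
step 5: stack=$ J true  input=true bool $  — match true
Stack after step 5: $ J (top = J).

J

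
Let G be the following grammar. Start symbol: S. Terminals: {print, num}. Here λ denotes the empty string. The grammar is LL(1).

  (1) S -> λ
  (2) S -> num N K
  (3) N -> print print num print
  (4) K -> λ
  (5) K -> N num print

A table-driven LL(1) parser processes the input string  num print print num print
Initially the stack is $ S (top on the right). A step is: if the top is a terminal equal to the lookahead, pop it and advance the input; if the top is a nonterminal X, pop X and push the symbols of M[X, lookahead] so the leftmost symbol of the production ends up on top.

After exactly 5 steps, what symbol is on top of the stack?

num

step 1: stack=$ S  input=num print print num print $  — expand S -> num N K
step 2: stack=$ K N num  input=num print print num print $  — match num
step 3: stack=$ K N  input=print print num print $  — expand N -> print print num print
step 4: stack=$ K print num print print  input=print print num print $  — match print
step 5: stack=$ K print num print  input=print num print $  — match print
Stack after step 5: $ K print num (top = num).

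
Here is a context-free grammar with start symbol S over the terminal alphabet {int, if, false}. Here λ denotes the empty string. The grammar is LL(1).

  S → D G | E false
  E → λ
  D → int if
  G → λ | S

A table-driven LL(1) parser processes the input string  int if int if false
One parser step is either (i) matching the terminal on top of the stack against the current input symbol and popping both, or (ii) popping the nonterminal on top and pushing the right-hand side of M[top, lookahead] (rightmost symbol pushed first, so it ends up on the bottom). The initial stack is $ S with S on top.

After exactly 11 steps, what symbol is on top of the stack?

step 1: stack=$ S  input=int if int if false $  — expand S → D G
step 2: stack=$ G D  input=int if int if false $  — expand D → int if
step 3: stack=$ G if int  input=int if int if false $  — match int
step 4: stack=$ G if  input=if int if false $  — match if
step 5: stack=$ G  input=int if false $  — expand G → S
step 6: stack=$ S  input=int if false $  — expand S → D G
step 7: stack=$ G D  input=int if false $  — expand D → int if
step 8: stack=$ G if int  input=int if false $  — match int
step 9: stack=$ G if  input=if false $  — match if
step 10: stack=$ G  input=false $  — expand G → S
step 11: stack=$ S  input=false $  — expand S → E false
Stack after step 11: $ false E (top = E).

E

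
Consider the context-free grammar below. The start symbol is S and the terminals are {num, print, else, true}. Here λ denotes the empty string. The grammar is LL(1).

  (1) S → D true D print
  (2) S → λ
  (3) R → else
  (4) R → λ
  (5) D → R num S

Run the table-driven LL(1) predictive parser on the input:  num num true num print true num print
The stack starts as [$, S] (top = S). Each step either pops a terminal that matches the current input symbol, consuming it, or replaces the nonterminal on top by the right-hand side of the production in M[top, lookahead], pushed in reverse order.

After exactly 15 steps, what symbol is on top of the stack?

      Stack                                Input                                    Action
   1  $ S                                  num num true num print true num print $  expand S → D true D print
   2  $ print D true D                     num num true num print true num print $  expand D → R num S
   3  $ print D true S num R               num num true num print true num print $  expand R → λ
   4  $ print D true S num                 num num true num print true num print $  match num
   5  $ print D true S                     num true num print true num print $      expand S → D true D print
   6  $ print D true print D true D        num true num print true num print $      expand D → R num S
   7  $ print D true print D true S num R  num true num print true num print $      expand R → λ
   8  $ print D true print D true S num    num true num print true num print $      match num
   9  $ print D true print D true S        true num print true num print $          expand S → λ
  10  $ print D true print D true          true num print true num print $          match true
  11  $ print D true print D               num print true num print $               expand D → R num S
  12  $ print D true print S num R         num print true num print $               expand R → λ
  13  $ print D true print S num           num print true num print $               match num
  14  $ print D true print S               print true num print $                   expand S → λ
  15  $ print D true print                 print true num print $                   match print
Stack after step 15: $ print D true (top = true).

true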